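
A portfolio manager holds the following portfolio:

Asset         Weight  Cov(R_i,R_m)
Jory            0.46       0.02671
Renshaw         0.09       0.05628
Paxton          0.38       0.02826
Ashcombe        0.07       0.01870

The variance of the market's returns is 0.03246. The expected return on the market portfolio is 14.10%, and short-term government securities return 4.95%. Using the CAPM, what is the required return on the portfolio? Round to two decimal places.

13.24%

β_Jory = 0.02671 / 0.03246 = 0.8229
β_Renshaw = 0.05628 / 0.03246 = 1.7338
β_Paxton = 0.02826 / 0.03246 = 0.8706
β_Ashcombe = 0.01870 / 0.03246 = 0.5761
β_P = Σ w_i β_i = 0.46×0.8229 + 0.09×1.7338 + 0.38×0.8706 + 0.07×0.5761 = 0.9057
MRP = 14.10% − 4.95% = 9.15%
E(R_P) = R_f + β_P × MRP = 4.95% + 0.9057 × 9.15% = 13.24%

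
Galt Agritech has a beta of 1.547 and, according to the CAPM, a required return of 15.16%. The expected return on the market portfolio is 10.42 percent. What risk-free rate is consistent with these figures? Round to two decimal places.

1.75%

E(R) = R_f + β(E(R_m) − R_f) = R_f(1 − β) + β·E(R_m)
15.16% = R_f × (1 − 1.547) + 1.547 × 10.42%
15.16% = R_f × -0.547 + 16.11974%
R_f = (15.16% − 16.11974%) / -0.547 = 1.75%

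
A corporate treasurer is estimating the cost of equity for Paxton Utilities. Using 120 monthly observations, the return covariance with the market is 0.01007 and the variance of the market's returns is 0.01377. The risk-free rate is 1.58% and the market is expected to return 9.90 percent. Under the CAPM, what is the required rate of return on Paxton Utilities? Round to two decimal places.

β = Cov(R_i, R_m) / Var(R_m) = 0.01007 / 0.01377 = 0.7313
MRP = 9.90% − 1.58% = 8.32%
E(R) = R_f + β × MRP = 1.58% + 0.7313 × 8.32% = 7.66%

7.66%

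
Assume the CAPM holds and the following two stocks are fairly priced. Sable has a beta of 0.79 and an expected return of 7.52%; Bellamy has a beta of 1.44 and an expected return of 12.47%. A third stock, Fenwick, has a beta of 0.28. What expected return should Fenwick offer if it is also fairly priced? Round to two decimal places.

MRP (SML slope) = (12.47% − 7.52%) / (1.44 − 0.79) = 4.95% / 0.65 = 7.6154%
R_f (intercept) = 7.52% − 0.79 × 7.6154% = 1.5038%
E(R_Fenwick) = R_f + β × MRP = 1.5038% + 0.28 × 7.6154% = 3.64%

3.64%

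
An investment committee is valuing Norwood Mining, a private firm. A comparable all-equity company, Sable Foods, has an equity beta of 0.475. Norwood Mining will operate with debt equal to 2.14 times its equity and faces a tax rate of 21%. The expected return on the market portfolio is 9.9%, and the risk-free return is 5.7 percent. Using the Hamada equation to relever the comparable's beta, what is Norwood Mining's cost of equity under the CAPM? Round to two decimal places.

11.07%

β_L = β_U × [1 + (1 − t)(D/E)] = 0.475 × [1 + (1 − 0.21) × 2.14]
    = 0.475 × [1 + 0.79 × 2.14] = 0.475 × 2.6906 = 1.2780
MRP = 9.9% − 5.7% = 4.20%
E(R) = R_f + β_L × MRP = 5.7% + 1.2780 × 4.2% = 11.07%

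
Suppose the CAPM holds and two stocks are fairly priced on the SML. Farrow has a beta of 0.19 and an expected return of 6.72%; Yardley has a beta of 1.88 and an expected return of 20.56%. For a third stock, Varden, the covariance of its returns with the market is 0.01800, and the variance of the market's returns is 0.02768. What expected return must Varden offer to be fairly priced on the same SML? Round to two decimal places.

MRP = (20.56% − 6.72%) / (1.88 − 0.19) = 8.1893%
R_f = 6.72% − 0.19 × 8.1893% = 5.1640%
β_Varden = Cov / Var(R_m) = 0.01800 / 0.02768 = 0.6503
E(R_Varden) = R_f + β × MRP = 5.1640% + 0.6503 × 8.1893% = 10.49%

10.49%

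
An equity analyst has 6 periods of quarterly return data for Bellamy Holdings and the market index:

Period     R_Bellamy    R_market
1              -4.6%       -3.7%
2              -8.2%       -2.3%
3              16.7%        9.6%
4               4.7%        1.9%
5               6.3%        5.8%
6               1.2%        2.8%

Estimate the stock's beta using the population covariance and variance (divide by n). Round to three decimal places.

1.683

Mean R_i = (-4.6 − 8.2 + 16.7 + 4.7 + 6.3 + 1.2) / 6 = 2.6833%
Mean R_m = (-3.7 − 2.3 + 9.6 + 1.9 + 5.8 + 2.8) / 6 = 2.3500%
Σ(R_i − R̄_i)(R_m − R̄_m) = 207.1950  ⇒  Cov = 207.1950 / 6 = 34.5325
Σ(R_m − R̄_m)² = 123.0950  ⇒  Var(R_m) = 123.0950 / 6 = 20.5158
β = Cov / Var(R_m) = 34.5325 / 20.5158 = 1.6832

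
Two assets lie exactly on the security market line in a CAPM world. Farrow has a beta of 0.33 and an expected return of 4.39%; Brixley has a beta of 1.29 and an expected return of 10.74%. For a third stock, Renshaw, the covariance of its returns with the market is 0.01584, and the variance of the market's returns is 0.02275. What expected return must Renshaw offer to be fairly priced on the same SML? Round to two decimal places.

6.81%

MRP = (10.74% − 4.39%) / (1.29 − 0.33) = 6.6146%
R_f = 4.39% − 0.33 × 6.6146% = 2.2072%
β_Renshaw = Cov / Var(R_m) = 0.01584 / 0.02275 = 0.6963
E(R_Renshaw) = R_f + β × MRP = 2.2072% + 0.6963 × 6.6146% = 6.81%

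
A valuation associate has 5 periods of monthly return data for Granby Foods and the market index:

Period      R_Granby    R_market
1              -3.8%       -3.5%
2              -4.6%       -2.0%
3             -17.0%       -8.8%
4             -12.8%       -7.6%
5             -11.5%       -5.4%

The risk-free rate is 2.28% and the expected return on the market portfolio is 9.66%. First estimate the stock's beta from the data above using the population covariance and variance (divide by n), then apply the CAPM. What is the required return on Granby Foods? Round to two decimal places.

16.34%

Mean R_i = (-3.8 − 4.6 − 17.0 − 12.8 − 11.5) / 5 = -9.9400%
Mean R_m = (-3.5 − 2.0 − 8.8 − 7.6 − 5.4) / 5 = -5.4600%
Σ(R_i − R̄_i)(R_m − R̄_m) = 60.1180  ⇒  Cov = 60.1180 / 5 = 12.0236
Σ(R_m − R̄_m)² = 31.5520  ⇒  Var(R_m) = 31.5520 / 5 = 6.3104
β = Cov / Var(R_m) = 12.0236 / 6.3104 = 1.9054
MRP = 9.66% − 2.28% = 7.38%
E(R) = R_f + β × MRP = 2.28% + 1.9054 × 7.38% = 16.34%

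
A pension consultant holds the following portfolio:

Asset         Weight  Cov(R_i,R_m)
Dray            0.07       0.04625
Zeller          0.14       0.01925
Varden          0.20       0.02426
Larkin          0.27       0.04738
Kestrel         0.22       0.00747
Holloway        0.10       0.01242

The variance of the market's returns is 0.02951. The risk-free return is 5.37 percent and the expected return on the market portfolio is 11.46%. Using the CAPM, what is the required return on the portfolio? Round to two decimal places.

10.83%

β_Dray = 0.04625 / 0.02951 = 1.5673
β_Zeller = 0.01925 / 0.02951 = 0.6523
β_Varden = 0.02426 / 0.02951 = 0.8221
β_Larkin = 0.04738 / 0.02951 = 1.6056
β_Kestrel = 0.00747 / 0.02951 = 0.2531
β_Holloway = 0.01242 / 0.02951 = 0.4209
β_P = Σ w_i β_i = 0.07×1.5673 + 0.14×0.6523 + 0.20×0.8221 + 0.27×1.6056 + 0.22×0.2531 + 0.10×0.4209 = 0.8967
MRP = 11.46% − 5.37% = 6.09%
E(R_P) = R_f + β_P × MRP = 5.37% + 0.8967 × 6.09% = 10.83%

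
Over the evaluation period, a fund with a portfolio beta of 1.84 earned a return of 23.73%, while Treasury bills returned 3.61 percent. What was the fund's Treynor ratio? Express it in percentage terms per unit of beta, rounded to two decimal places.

10.93%

Treynor = (R_P − R_f) / β_P = (23.73% − 3.61%) / 1.8400 = 20.12% / 1.8400 = 10.93%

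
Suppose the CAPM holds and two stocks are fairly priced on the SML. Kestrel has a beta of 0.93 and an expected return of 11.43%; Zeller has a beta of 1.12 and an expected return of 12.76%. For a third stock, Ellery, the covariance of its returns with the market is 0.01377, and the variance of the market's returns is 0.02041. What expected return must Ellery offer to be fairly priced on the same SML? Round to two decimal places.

9.64%

MRP = (12.76% − 11.43%) / (1.12 − 0.93) = 7.0000%
R_f = 11.43% − 0.93 × 7.0000% = 4.9200%
β_Ellery = Cov / Var(R_m) = 0.01377 / 0.02041 = 0.6747
E(R_Ellery) = R_f + β × MRP = 4.9200% + 0.6747 × 7.0000% = 9.64%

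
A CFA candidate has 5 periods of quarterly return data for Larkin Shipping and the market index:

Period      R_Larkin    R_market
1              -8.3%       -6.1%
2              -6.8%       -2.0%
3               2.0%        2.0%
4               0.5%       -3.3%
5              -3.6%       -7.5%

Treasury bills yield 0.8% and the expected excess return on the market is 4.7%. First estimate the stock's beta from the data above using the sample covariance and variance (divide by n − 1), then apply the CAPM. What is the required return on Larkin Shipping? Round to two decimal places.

4.10%

Mean R_i = (-8.3 − 6.8 + 2.0 + 0.5 − 3.6) / 5 = -3.2400%
Mean R_m = (-6.1 − 2.0 + 2.0 − 3.3 − 7.5) / 5 = -3.3800%
Σ(R_i − R̄_i)(R_m − R̄_m) = 38.8240  ⇒  Cov = 38.8240 / 4 = 9.7060
Σ(R_m − R̄_m)² = 55.2280  ⇒  Var(R_m) = 55.2280 / 4 = 13.8070
β = Cov / Var(R_m) = 9.7060 / 13.8070 = 0.7030
E(R) = R_f + β × MRP = 0.8% + 0.7030 × 4.7% = 4.10%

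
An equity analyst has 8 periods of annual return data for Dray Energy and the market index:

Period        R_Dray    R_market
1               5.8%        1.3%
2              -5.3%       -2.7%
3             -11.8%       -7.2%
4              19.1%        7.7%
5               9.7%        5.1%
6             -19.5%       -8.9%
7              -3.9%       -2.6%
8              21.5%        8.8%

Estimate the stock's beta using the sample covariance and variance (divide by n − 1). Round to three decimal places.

2.177

Mean R_i = (5.8 − 5.3 − 11.8 + 19.1 + 9.7 − 19.5 − 3.9 + 21.5) / 8 = 1.9500%
Mean R_m = (1.3 − 2.7 − 7.2 + 7.7 + 5.1 − 8.9 − 2.6 + 8.8) / 8 = 0.1875%
Σ(R_i − R̄_i)(R_m − R̄_m) = 673.3150  ⇒  Cov = 673.3150 / 7 = 96.1879
Σ(R_m − R̄_m)² = 309.2488  ⇒  Var(R_m) = 309.2488 / 7 = 44.1784
β = Cov / Var(R_m) = 96.1879 / 44.1784 = 2.1773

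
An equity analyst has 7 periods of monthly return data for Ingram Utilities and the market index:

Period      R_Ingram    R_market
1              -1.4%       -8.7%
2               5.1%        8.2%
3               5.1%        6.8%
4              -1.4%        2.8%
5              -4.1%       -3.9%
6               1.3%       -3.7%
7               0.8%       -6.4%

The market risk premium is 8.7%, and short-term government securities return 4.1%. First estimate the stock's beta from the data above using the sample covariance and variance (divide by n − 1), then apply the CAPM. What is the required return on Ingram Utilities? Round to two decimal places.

Mean R_i = (-1.4 + 5.1 + 5.1 − 1.4 − 4.1 + 1.3 + 0.8) / 7 = 0.7714%
Mean R_m = (-8.7 + 8.2 + 6.8 + 2.8 − 3.9 − 3.7 − 6.4) / 7 = -0.7000%
Σ(R_i − R̄_i)(R_m − R̄_m) = 94.6000  ⇒  Cov = 94.6000 / 6 = 15.7667
Σ(R_m − R̄_m)² = 263.4400  ⇒  Var(R_m) = 263.4400 / 6 = 43.9067
β = Cov / Var(R_m) = 15.7667 / 43.9067 = 0.3591
E(R) = R_f + β × MRP = 4.1% + 0.3591 × 8.7% = 7.22%

7.22%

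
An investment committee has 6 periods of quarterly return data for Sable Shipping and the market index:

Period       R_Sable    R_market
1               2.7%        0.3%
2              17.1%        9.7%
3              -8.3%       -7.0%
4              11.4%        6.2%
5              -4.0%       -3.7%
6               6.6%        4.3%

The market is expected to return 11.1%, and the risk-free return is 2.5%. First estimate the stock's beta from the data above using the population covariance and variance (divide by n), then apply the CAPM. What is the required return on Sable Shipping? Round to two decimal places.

15.41%

Mean R_i = (2.7 + 17.1 − 8.3 + 11.4 − 4.0 + 6.6) / 6 = 4.2500%
Mean R_m = (0.3 + 9.7 − 7.0 + 6.2 − 3.7 + 4.3) / 6 = 1.6333%
Σ(R_i − R̄_i)(R_m − R̄_m) = 296.9900  ⇒  Cov = 296.9900 / 6 = 49.4983
Σ(R_m − R̄_m)² = 197.7933  ⇒  Var(R_m) = 197.7933 / 6 = 32.9656
β = Cov / Var(R_m) = 49.4983 / 32.9656 = 1.5015
MRP = 11.1% − 2.5% = 8.60%
E(R) = R_f + β × MRP = 2.5% + 1.5015 × 8.6% = 15.41%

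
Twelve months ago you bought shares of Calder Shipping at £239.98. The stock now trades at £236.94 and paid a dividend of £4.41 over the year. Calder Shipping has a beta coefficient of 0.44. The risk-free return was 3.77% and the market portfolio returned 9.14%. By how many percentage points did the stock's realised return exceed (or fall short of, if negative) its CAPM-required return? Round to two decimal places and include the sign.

-5.56%

Realised HPR = (P1 + D1 − P0) / P0 = (236.94 + 4.41 − 239.98) / 239.98 = 1.37 / 239.98 = 0.5709%
MRP = 9.14% − 3.77% = 5.37%
CAPM required = R_f + β·MRP = 3.77% + 0.44 × 5.37% = 6.1328%
α = realised − required = 0.5709% − 6.1328% = -5.56%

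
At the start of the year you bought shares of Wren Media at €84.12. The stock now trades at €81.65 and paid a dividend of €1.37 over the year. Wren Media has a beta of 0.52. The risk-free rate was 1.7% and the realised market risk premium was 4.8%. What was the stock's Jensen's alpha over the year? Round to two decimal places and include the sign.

Realised HPR = (P1 + D1 − P0) / P0 = (81.65 + 1.37 − 84.12) / 84.12 = -1.10 / 84.12 = -1.3077%
CAPM required = R_f + β·MRP = 1.7% + 0.52 × 4.8% = 4.1960%
α = realised − required = -1.3077% − 4.1960% = -5.50%

-5.50%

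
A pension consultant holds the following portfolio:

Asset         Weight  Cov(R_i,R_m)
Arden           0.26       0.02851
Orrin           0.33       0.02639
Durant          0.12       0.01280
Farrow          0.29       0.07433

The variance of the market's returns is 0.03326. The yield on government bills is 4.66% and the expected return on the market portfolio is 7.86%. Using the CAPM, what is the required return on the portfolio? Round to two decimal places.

β_Arden = 0.02851 / 0.03326 = 0.8572
β_Orrin = 0.02639 / 0.03326 = 0.7934
β_Durant = 0.01280 / 0.03326 = 0.3848
β_Farrow = 0.07433 / 0.03326 = 2.2348
β_P = Σ w_i β_i = 0.26×0.8572 + 0.33×0.7934 + 0.12×0.3848 + 0.29×2.2348 = 1.1790
MRP = 7.86% − 4.66% = 3.20%
E(R_P) = R_f + β_P × MRP = 4.66% + 1.1790 × 3.20% = 8.43%

8.43%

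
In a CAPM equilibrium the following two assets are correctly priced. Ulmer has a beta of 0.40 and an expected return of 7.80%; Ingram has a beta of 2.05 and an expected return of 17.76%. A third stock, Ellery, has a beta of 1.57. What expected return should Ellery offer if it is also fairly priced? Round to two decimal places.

MRP (SML slope) = (17.76% − 7.80%) / (2.05 − 0.40) = 9.96% / 1.65 = 6.0364%
R_f (intercept) = 7.80% − 0.40 × 6.0364% = 5.3854%
E(R_Ellery) = R_f + β × MRP = 5.3854% + 1.57 × 6.0364% = 14.86%

14.86%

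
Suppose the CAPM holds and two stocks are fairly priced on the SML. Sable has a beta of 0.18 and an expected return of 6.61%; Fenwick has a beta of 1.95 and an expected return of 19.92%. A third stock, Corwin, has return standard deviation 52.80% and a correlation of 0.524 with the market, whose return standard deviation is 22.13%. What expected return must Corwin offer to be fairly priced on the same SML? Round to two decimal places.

MRP = (19.92% − 6.61%) / (1.95 − 0.18) = 7.5198%
R_f = 6.61% − 0.18 × 7.5198% = 5.2564%
β_Corwin = ρ·σ_i/σ_m = 0.524 × 52.80 / 22.13 = 1.2502
E(R_Corwin) = R_f + β × MRP = 5.2564% + 1.2502 × 7.5198% = 14.66%

14.66%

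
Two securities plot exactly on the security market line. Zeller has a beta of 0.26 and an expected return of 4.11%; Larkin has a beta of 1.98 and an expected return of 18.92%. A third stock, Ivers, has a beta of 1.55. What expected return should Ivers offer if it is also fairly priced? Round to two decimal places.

15.22%

MRP (SML slope) = (18.92% − 4.11%) / (1.98 − 0.26) = 14.81% / 1.72 = 8.6105%
R_f (intercept) = 4.11% − 0.26 × 8.6105% = 1.8713%
E(R_Ivers) = R_f + β × MRP = 1.8713% + 1.55 × 8.6105% = 15.22%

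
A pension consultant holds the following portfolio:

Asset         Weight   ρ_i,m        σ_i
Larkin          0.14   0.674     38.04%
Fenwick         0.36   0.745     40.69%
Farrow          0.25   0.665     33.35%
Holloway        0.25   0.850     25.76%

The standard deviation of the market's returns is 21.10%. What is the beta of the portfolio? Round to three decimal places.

β_Larkin = 0.674 × 38.04% / 21.10% = 1.2151
β_Fenwick = 0.745 × 40.69% / 21.10% = 1.4367
β_Farrow = 0.665 × 33.35% / 21.10% = 1.0511
β_Holloway = 0.850 × 25.76% / 21.10% = 1.0377
β_P = Σ w_i β_i = 0.14×1.2151 + 0.36×1.4367 + 0.25×1.0511 + 0.25×1.0377 = 1.2095

1.210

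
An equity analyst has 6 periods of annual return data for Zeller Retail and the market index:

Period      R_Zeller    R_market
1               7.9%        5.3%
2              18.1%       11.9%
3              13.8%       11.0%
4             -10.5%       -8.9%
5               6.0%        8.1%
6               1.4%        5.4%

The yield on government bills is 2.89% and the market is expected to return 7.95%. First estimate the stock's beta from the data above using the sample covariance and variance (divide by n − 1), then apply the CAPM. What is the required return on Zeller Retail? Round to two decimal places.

9.24%

Mean R_i = (7.9 + 18.1 + 13.8 − 10.5 + 6.0 + 1.4) / 6 = 6.1167%
Mean R_m = (5.3 + 11.9 + 11.0 − 8.9 + 8.1 + 5.4) / 6 = 5.4667%
Σ(R_i − R̄_i)(R_m − R̄_m) = 358.0433  ⇒  Cov = 358.0433 / 5 = 71.6087
Σ(R_m − R̄_m)² = 285.3733  ⇒  Var(R_m) = 285.3733 / 5 = 57.0747
β = Cov / Var(R_m) = 71.6087 / 57.0747 = 1.2546
MRP = 7.95% − 2.89% = 5.06%
E(R) = R_f + β × MRP = 2.89% + 1.2546 × 5.06% = 9.24%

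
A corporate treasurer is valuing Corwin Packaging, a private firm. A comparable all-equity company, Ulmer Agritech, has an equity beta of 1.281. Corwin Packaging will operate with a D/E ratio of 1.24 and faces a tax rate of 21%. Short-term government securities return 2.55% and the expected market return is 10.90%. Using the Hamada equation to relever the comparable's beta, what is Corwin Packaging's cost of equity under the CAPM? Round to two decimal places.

β_L = β_U × [1 + (1 − t)(D/E)] = 1.281 × [1 + (1 − 0.21) × 1.24]
    = 1.281 × [1 + 0.79 × 1.24] = 1.281 × 1.9796 = 2.5359
MRP = 10.90% − 2.55% = 8.35%
E(R) = R_f + β_L × MRP = 2.55% + 2.5359 × 8.35% = 23.72%

23.72%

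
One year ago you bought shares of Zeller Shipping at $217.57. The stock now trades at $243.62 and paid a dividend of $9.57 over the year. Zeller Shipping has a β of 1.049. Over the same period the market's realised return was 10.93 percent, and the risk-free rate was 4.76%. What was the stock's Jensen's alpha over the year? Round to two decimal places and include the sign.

Realised HPR = (P1 + D1 − P0) / P0 = (243.62 + 9.57 − 217.57) / 217.57 = 35.62 / 217.57 = 16.3717%
MRP = 10.93% − 4.76% = 6.17%
CAPM required = R_f + β·MRP = 4.76% + 1.049 × 6.17% = 11.23233%
α = realised − required = 16.3717% − 11.23233% = +5.14%

+5.14%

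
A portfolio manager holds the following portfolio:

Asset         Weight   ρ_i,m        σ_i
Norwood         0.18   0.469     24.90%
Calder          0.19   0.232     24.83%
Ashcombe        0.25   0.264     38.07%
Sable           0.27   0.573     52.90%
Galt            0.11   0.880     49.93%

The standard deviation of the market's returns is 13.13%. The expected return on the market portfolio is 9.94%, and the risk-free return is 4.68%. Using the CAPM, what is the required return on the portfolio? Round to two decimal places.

12.18%

β_Norwood = 0.469 × 24.90% / 13.13% = 0.8894
β_Calder = 0.232 × 24.83% / 13.13% = 0.4387
β_Ashcombe = 0.264 × 38.07% / 13.13% = 0.7655
β_Sable = 0.573 × 52.90% / 13.13% = 2.3086
β_Galt = 0.880 × 49.93% / 13.13% = 3.3464
β_P = Σ w_i β_i = 0.18×0.8894 + 0.19×0.4387 + 0.25×0.7655 + 0.27×2.3086 + 0.11×3.3464 = 1.4262
MRP = 9.94% − 4.68% = 5.26%
E(R_P) = R_f + β_P × MRP = 4.68% + 1.4262 × 5.26% = 12.18%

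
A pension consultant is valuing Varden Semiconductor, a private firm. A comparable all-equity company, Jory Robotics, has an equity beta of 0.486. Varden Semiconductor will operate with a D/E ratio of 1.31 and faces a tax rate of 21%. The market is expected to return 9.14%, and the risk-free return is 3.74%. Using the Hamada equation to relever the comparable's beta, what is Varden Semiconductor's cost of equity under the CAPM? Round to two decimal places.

β_L = β_U × [1 + (1 − t)(D/E)] = 0.486 × [1 + (1 − 0.21) × 1.31]
    = 0.486 × [1 + 0.79 × 1.31] = 0.486 × 2.0349 = 0.9890
MRP = 9.14% − 3.74% = 5.40%
E(R) = R_f + β_L × MRP = 3.74% + 0.9890 × 5.40% = 9.08%

9.08%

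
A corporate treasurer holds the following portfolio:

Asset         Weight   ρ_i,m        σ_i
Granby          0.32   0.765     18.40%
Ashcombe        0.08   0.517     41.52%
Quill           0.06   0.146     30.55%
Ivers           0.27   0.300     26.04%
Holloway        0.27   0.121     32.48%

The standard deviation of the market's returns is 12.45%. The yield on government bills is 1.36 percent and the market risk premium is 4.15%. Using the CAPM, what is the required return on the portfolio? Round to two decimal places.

β_Granby = 0.765 × 18.40% / 12.45% = 1.1306
β_Ashcombe = 0.517 × 41.52% / 12.45% = 1.7242
β_Quill = 0.146 × 30.55% / 12.45% = 0.3583
β_Ivers = 0.300 × 26.04% / 12.45% = 0.6275
β_Holloway = 0.121 × 32.48% / 12.45% = 0.3157
β_P = Σ w_i β_i = 0.32×1.1306 + 0.08×1.7242 + 0.06×0.3583 + 0.27×0.6275 + 0.27×0.3157 = 0.7759
E(R_P) = R_f + β_P × MRP = 1.36% + 0.7759 × 4.15% = 4.58%

4.58%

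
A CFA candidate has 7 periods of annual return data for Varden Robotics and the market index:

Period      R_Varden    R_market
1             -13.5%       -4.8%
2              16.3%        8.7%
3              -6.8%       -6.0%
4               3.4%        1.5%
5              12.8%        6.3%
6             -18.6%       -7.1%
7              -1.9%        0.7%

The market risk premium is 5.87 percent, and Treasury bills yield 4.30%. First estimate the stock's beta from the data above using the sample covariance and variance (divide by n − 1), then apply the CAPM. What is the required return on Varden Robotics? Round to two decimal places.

16.25%

Mean R_i = (-13.5 + 16.3 − 6.8 + 3.4 + 12.8 − 18.6 − 1.9) / 7 = -1.1857%
Mean R_m = (-4.8 + 8.7 − 6.0 + 1.5 + 6.3 − 7.1 + 0.7) / 7 = -0.1000%
Σ(R_i − R̄_i)(R_m − R̄_m) = 463.0500  ⇒  Cov = 463.0500 / 6 = 77.1750
Σ(R_m − R̄_m)² = 227.5000  ⇒  Var(R_m) = 227.5000 / 6 = 37.9167
β = Cov / Var(R_m) = 77.1750 / 37.9167 = 2.0354
E(R) = R_f + β × MRP = 4.30% + 2.0354 × 5.87% = 16.25%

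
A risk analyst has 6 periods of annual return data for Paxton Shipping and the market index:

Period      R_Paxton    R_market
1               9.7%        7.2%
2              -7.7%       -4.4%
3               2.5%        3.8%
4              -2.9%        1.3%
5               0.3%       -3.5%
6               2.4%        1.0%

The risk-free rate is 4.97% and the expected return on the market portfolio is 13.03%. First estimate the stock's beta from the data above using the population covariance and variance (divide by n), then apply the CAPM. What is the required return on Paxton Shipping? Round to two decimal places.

Mean R_i = (9.7 − 7.7 + 2.5 − 2.9 + 0.3 + 2.4) / 6 = 0.7167%
Mean R_m = (7.2 − 4.4 + 3.8 + 1.3 − 3.5 + 1.0) / 6 = 0.9000%
Σ(R_i − R̄_i)(R_m − R̄_m) = 106.9300  ⇒  Cov = 106.9300 / 6 = 17.8217
Σ(R_m − R̄_m)² = 95.7200  ⇒  Var(R_m) = 95.7200 / 6 = 15.9533
β = Cov / Var(R_m) = 17.8217 / 15.9533 = 1.1171
MRP = 13.03% − 4.97% = 8.06%
E(R) = R_f + β × MRP = 4.97% + 1.1171 × 8.06% = 13.97%

13.97%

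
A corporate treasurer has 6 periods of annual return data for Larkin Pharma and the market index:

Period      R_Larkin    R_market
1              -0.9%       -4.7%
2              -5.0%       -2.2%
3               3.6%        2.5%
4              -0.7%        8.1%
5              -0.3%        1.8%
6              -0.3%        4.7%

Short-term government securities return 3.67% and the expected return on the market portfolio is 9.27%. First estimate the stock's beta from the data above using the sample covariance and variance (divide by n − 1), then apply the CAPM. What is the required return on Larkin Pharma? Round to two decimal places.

4.86%

Mean R_i = (-0.9 − 5.0 + 3.6 − 0.7 − 0.3 − 0.3) / 6 = -0.6000%
Mean R_m = (-4.7 − 2.2 + 2.5 + 8.1 + 1.8 + 4.7) / 6 = 1.7000%
Σ(R_i − R̄_i)(R_m − R̄_m) = 22.7300  ⇒  Cov = 22.7300 / 5 = 4.5460
Σ(R_m − R̄_m)² = 106.7800  ⇒  Var(R_m) = 106.7800 / 5 = 21.3560
β = Cov / Var(R_m) = 4.5460 / 21.3560 = 0.2129
MRP = 9.27% − 3.67% = 5.60%
E(R) = R_f + β × MRP = 3.67% + 0.2129 × 5.60% = 4.86%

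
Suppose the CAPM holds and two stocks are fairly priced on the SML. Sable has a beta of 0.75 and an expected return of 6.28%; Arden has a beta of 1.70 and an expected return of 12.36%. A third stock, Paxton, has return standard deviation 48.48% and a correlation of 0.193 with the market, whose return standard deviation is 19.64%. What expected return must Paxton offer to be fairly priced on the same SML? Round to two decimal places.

4.53%

MRP = (12.36% − 6.28%) / (1.70 − 0.75) = 6.4000%
R_f = 6.28% − 0.75 × 6.4000% = 1.4800%
β_Paxton = ρ·σ_i/σ_m = 0.193 × 48.48 / 19.64 = 0.4764
E(R_Paxton) = R_f + β × MRP = 1.4800% + 0.4764 × 6.4000% = 4.53%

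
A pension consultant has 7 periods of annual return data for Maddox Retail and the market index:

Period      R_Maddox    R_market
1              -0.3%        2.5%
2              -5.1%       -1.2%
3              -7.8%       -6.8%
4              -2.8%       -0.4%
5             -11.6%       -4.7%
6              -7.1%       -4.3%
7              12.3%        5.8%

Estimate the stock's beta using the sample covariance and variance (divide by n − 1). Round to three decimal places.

1.604

Mean R_i = (-0.3 − 5.1 − 7.8 − 2.8 − 11.6 − 7.1 + 12.3) / 7 = -3.2000%
Mean R_m = (2.5 − 1.2 − 6.8 − 0.4 − 4.7 − 4.3 + 5.8) / 7 = -1.3000%
Σ(R_i − R̄_i)(R_m − R̄_m) = 186.8000  ⇒  Cov = 186.8000 / 6 = 31.1333
Σ(R_m − R̄_m)² = 116.4800  ⇒  Var(R_m) = 116.4800 / 6 = 19.4133
β = Cov / Var(R_m) = 31.1333 / 19.4133 = 1.6037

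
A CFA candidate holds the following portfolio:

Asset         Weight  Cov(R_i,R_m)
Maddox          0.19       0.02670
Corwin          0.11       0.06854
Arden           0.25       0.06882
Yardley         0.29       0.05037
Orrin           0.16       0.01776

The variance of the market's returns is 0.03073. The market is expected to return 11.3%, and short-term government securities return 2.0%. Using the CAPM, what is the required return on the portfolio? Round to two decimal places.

β_Maddox = 0.02670 / 0.03073 = 0.8689
β_Corwin = 0.06854 / 0.03073 = 2.2304
β_Arden = 0.06882 / 0.03073 = 2.2395
β_Yardley = 0.05037 / 0.03073 = 1.6391
β_Orrin = 0.01776 / 0.03073 = 0.5779
β_P = Σ w_i β_i = 0.19×0.8689 + 0.11×2.2304 + 0.25×2.2395 + 0.29×1.6391 + 0.16×0.5779 = 1.5381
MRP = 11.3% − 2.0% = 9.30%
E(R_P) = R_f + β_P × MRP = 2.0% + 1.5381 × 9.3% = 16.30%

16.30%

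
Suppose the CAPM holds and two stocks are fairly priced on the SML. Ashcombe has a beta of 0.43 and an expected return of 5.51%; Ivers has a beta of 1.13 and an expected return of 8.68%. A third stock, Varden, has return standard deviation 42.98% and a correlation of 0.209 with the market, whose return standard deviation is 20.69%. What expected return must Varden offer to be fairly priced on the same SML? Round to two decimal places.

5.53%

MRP = (8.68% − 5.51%) / (1.13 − 0.43) = 4.5286%
R_f = 5.51% − 0.43 × 4.5286% = 3.5627%
β_Varden = ρ·σ_i/σ_m = 0.209 × 42.98 / 20.69 = 0.4342
E(R_Varden) = R_f + β × MRP = 3.5627% + 0.4342 × 4.5286% = 5.53%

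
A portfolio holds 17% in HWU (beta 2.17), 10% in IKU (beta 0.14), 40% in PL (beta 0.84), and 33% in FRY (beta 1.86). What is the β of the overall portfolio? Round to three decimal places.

β_P = Σ w_i β_i = 0.17×2.17 + 0.10×0.14 + 0.40×0.84 + 0.33×1.86 = 1.3327

1.333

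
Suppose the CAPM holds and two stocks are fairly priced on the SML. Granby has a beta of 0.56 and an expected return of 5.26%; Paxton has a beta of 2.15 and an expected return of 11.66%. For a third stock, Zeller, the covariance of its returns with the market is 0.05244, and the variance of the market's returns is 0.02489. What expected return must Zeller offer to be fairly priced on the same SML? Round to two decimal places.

MRP = (11.66% − 5.26%) / (2.15 − 0.56) = 4.0252%
R_f = 5.26% − 0.56 × 4.0252% = 3.0059%
β_Zeller = Cov / Var(R_m) = 0.05244 / 0.02489 = 2.1069
E(R_Zeller) = R_f + β × MRP = 3.0059% + 2.1069 × 4.0252% = 11.49%

11.49%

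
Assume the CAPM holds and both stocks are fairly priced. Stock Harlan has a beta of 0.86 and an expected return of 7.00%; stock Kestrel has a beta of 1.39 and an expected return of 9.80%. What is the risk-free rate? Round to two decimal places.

Both satisfy E(R) = R_f + β·MRP, so the slope of the SML is
MRP = (9.80% − 7.00%) / (1.39 − 0.86) = 2.80% / 0.53 = 5.2830%
R_f = E(R_Harlan) − β_Harlan·MRP = 7.00% − 0.86 × 5.2830% = 2.4566%

2.46%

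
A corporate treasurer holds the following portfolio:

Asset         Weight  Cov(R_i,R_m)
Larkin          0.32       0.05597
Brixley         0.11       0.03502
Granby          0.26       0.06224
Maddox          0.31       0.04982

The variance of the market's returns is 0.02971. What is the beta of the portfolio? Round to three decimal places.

β_Larkin = 0.05597 / 0.02971 = 1.8839
β_Brixley = 0.03502 / 0.02971 = 1.1787
β_Granby = 0.06224 / 0.02971 = 2.0949
β_Maddox = 0.04982 / 0.02971 = 1.6769
β_P = Σ w_i β_i = 0.32×1.8839 + 0.11×1.1787 + 0.26×2.0949 + 0.31×1.6769 = 1.7970

1.797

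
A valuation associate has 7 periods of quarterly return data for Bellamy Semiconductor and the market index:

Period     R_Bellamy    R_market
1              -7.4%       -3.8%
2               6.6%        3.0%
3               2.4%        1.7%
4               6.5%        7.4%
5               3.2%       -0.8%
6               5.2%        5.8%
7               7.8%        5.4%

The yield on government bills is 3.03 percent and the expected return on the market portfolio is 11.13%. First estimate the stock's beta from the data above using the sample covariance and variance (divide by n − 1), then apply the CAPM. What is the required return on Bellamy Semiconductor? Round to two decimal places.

12.01%

Mean R_i = (-7.4 + 6.6 + 2.4 + 6.5 + 3.2 + 5.2 + 7.8) / 7 = 3.4714%
Mean R_m = (-3.8 + 3.0 + 1.7 + 7.4 − 0.8 + 5.8 + 5.4) / 7 = 2.6714%
Σ(R_i − R̄_i)(R_m − R̄_m) = 104.9043  ⇒  Cov = 104.9043 / 6 = 17.4841
Σ(R_m − R̄_m)² = 94.5743  ⇒  Var(R_m) = 94.5743 / 6 = 15.7624
β = Cov / Var(R_m) = 17.4841 / 15.7624 = 1.1092
MRP = 11.13% − 3.03% = 8.10%
E(R) = R_f + β × MRP = 3.03% + 1.1092 × 8.10% = 12.01%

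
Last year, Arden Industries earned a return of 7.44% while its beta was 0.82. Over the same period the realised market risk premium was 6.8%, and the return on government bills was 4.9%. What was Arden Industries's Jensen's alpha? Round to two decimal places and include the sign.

-3.04%

CAPM benchmark = R_f + β(R_m − R_f) = 4.9% + 0.82 × 6.8% = 10.4760%
α = actual − benchmark = 7.44% − 10.4760% = -3.04%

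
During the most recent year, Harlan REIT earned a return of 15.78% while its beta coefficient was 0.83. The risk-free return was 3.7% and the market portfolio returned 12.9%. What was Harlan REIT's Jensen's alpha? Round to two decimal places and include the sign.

+4.44%

Market excess return = 12.9% − 3.7% = 9.20%
CAPM benchmark = R_f + β(R_m − R_f) = 3.7% + 0.83 × 9.2% = 11.3360%
α = actual − benchmark = 15.78% − 11.3360% = +4.44%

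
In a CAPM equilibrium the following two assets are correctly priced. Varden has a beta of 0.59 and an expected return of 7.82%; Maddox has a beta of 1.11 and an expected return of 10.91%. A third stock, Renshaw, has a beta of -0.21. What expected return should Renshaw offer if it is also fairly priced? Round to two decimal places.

MRP (SML slope) = (10.91% − 7.82%) / (1.11 − 0.59) = 3.09% / 0.52 = 5.9423%
R_f (intercept) = 7.82% − 0.59 × 5.9423% = 4.3140%
E(R_Renshaw) = R_f + β × MRP = 4.3140% + -0.21 × 5.9423% = 3.07%

3.07%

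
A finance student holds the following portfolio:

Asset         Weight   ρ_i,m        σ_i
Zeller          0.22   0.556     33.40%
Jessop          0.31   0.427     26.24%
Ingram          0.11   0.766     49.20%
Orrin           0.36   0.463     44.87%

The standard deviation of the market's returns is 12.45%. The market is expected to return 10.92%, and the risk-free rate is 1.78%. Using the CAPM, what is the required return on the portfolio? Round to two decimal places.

β_Zeller = 0.556 × 33.40% / 12.45% = 1.4916
β_Jessop = 0.427 × 26.24% / 12.45% = 0.9000
β_Ingram = 0.766 × 49.20% / 12.45% = 3.0271
β_Orrin = 0.463 × 44.87% / 12.45% = 1.6687
β_P = Σ w_i β_i = 0.22×1.4916 + 0.31×0.9000 + 0.11×3.0271 + 0.36×1.6687 = 1.5409
MRP = 10.92% − 1.78% = 9.14%
E(R_P) = R_f + β_P × MRP = 1.78% + 1.5409 × 9.14% = 15.86%

15.86%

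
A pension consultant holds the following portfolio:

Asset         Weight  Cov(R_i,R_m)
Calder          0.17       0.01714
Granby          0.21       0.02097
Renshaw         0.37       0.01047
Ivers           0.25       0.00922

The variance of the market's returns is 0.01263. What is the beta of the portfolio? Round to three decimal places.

1.069

β_Calder = 0.01714 / 0.01263 = 1.3571
β_Granby = 0.02097 / 0.01263 = 1.6603
β_Renshaw = 0.01047 / 0.01263 = 0.8290
β_Ivers = 0.00922 / 0.01263 = 0.7300
β_P = Σ w_i β_i = 0.17×1.3571 + 0.21×1.6603 + 0.37×0.8290 + 0.25×0.7300 = 1.0686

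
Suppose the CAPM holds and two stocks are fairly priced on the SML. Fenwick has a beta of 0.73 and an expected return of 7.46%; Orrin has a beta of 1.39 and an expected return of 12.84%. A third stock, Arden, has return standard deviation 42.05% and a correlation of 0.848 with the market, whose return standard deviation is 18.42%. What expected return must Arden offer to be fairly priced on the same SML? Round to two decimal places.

MRP = (12.84% − 7.46%) / (1.39 − 0.73) = 8.1515%
R_f = 7.46% − 0.73 × 8.1515% = 1.5094%
β_Arden = ρ·σ_i/σ_m = 0.848 × 42.05 / 18.42 = 1.9359
E(R_Arden) = R_f + β × MRP = 1.5094% + 1.9359 × 8.1515% = 17.29%

17.29%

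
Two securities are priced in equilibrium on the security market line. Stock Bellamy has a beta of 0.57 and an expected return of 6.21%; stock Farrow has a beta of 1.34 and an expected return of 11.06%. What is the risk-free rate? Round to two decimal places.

Both satisfy E(R) = R_f + β·MRP, so the slope of the SML is
MRP = (11.06% − 6.21%) / (1.34 − 0.57) = 4.85% / 0.77 = 6.2987%
R_f = E(R_Bellamy) − β_Bellamy·MRP = 6.21% − 0.57 × 6.2987% = 2.6197%

2.62%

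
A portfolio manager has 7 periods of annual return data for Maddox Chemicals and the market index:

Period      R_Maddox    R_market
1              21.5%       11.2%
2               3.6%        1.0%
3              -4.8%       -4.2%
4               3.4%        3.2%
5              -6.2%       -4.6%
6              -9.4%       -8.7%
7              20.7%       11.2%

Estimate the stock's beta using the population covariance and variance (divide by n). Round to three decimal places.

Mean R_i = (21.5 + 3.6 − 4.8 + 3.4 − 6.2 − 9.4 + 20.7) / 7 = 4.1143%
Mean R_m = (11.2 + 1.0 − 4.2 + 3.2 − 4.6 − 8.7 + 11.2) / 7 = 1.3000%
Σ(R_i − R̄_i)(R_m − R̄_m) = 580.1400  ⇒  Cov = 580.1400 / 7 = 82.8771
Σ(R_m − R̄_m)² = 364.7800  ⇒  Var(R_m) = 364.7800 / 7 = 52.1114
β = Cov / Var(R_m) = 82.8771 / 52.1114 = 1.5904

1.590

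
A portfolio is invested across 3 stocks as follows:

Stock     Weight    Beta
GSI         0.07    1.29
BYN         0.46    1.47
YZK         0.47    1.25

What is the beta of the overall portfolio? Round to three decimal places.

β_P = Σ w_i β_i = 0.07×1.29 + 0.46×1.47 + 0.47×1.25 = 1.3540

1.354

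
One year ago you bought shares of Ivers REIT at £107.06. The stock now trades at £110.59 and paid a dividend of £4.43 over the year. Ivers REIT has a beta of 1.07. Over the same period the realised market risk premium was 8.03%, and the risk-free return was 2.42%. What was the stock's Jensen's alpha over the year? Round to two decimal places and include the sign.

Realised HPR = (P1 + D1 − P0) / P0 = (110.59 + 4.43 − 107.06) / 107.06 = 7.96 / 107.06 = 7.4351%
CAPM required = R_f + β·MRP = 2.42% + 1.07 × 8.03% = 11.0121%
α = realised − required = 7.4351% − 11.0121% = -3.58%

-3.58%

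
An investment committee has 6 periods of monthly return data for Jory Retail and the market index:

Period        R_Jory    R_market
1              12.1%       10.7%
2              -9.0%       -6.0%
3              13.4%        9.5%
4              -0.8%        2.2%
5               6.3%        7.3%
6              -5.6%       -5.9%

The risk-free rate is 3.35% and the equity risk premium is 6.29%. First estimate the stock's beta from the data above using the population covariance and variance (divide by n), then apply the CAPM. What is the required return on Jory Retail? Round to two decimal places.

10.95%

Mean R_i = (12.1 − 9.0 + 13.4 − 0.8 + 6.3 − 5.6) / 6 = 2.7333%
Mean R_m = (10.7 − 6.0 + 9.5 + 2.2 + 7.3 − 5.9) / 6 = 2.9667%
Σ(R_i − R̄_i)(R_m − R̄_m) = 339.3867  ⇒  Cov = 339.3867 / 6 = 56.5645
Σ(R_m − R̄_m)² = 280.8733  ⇒  Var(R_m) = 280.8733 / 6 = 46.8122
β = Cov / Var(R_m) = 56.5645 / 46.8122 = 1.2083
E(R) = R_f + β × MRP = 3.35% + 1.2083 × 6.29% = 10.95%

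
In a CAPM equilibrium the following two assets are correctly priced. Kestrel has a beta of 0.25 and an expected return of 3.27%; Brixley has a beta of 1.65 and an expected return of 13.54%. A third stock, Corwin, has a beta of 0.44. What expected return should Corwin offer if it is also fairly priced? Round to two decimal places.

MRP (SML slope) = (13.54% − 3.27%) / (1.65 − 0.25) = 10.27% / 1.40 = 7.3357%
R_f (intercept) = 3.27% − 0.25 × 7.3357% = 1.4361%
E(R_Corwin) = R_f + β × MRP = 1.4361% + 0.44 × 7.3357% = 4.66%

4.66%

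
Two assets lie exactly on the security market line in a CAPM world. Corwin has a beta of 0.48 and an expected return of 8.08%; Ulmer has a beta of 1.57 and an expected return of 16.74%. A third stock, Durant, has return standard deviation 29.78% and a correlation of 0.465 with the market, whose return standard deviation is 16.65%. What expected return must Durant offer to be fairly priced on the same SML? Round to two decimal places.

10.87%

MRP = (16.74% − 8.08%) / (1.57 − 0.48) = 7.9450%
R_f = 8.08% − 0.48 × 7.9450% = 4.2664%
β_Durant = ρ·σ_i/σ_m = 0.465 × 29.78 / 16.65 = 0.8317
E(R_Durant) = R_f + β × MRP = 4.2664% + 0.8317 × 7.9450% = 10.87%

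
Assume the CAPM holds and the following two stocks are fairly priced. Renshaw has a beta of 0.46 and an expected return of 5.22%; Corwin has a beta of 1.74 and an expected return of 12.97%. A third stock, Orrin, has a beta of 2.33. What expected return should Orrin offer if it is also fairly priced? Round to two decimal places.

16.54%

MRP (SML slope) = (12.97% − 5.22%) / (1.74 − 0.46) = 7.75% / 1.28 = 6.0547%
R_f (intercept) = 5.22% − 0.46 × 6.0547% = 2.4348%
E(R_Orrin) = R_f + β × MRP = 2.4348% + 2.33 × 6.0547% = 16.54%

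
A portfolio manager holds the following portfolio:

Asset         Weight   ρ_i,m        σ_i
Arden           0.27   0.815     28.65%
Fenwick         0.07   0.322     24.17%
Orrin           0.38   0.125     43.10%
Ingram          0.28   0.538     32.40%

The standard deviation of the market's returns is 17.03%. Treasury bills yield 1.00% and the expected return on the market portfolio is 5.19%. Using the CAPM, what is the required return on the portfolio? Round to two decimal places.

β_Arden = 0.815 × 28.65% / 17.03% = 1.3711
β_Fenwick = 0.322 × 24.17% / 17.03% = 0.4570
β_Orrin = 0.125 × 43.10% / 17.03% = 0.3164
β_Ingram = 0.538 × 32.40% / 17.03% = 1.0236
β_P = Σ w_i β_i = 0.27×1.3711 + 0.07×0.4570 + 0.38×0.3164 + 0.28×1.0236 = 0.8090
MRP = 5.19% − 1.00% = 4.19%
E(R_P) = R_f + β_P × MRP = 1.00% + 0.8090 × 4.19% = 4.39%

4.39%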